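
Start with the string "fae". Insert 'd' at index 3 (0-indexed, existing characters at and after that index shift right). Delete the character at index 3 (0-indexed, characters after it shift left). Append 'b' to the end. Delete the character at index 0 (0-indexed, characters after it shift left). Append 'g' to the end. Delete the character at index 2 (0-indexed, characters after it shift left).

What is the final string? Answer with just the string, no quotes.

Applying each edit step by step:
Start: "fae"
Op 1 (insert 'd' at idx 3): "fae" -> "faed"
Op 2 (delete idx 3 = 'd'): "faed" -> "fae"
Op 3 (append 'b'): "fae" -> "faeb"
Op 4 (delete idx 0 = 'f'): "faeb" -> "aeb"
Op 5 (append 'g'): "aeb" -> "aebg"
Op 6 (delete idx 2 = 'b'): "aebg" -> "aeg"

Answer: aeg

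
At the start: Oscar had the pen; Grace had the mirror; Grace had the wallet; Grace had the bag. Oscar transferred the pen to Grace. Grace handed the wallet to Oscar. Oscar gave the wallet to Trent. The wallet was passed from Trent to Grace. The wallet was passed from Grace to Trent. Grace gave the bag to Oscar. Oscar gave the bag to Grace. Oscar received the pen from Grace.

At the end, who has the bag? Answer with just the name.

Answer: Grace

Derivation:
Tracking all object holders:
Start: pen:Oscar, mirror:Grace, wallet:Grace, bag:Grace
Event 1 (give pen: Oscar -> Grace). State: pen:Grace, mirror:Grace, wallet:Grace, bag:Grace
Event 2 (give wallet: Grace -> Oscar). State: pen:Grace, mirror:Grace, wallet:Oscar, bag:Grace
Event 3 (give wallet: Oscar -> Trent). State: pen:Grace, mirror:Grace, wallet:Trent, bag:Grace
Event 4 (give wallet: Trent -> Grace). State: pen:Grace, mirror:Grace, wallet:Grace, bag:Grace
Event 5 (give wallet: Grace -> Trent). State: pen:Grace, mirror:Grace, wallet:Trent, bag:Grace
Event 6 (give bag: Grace -> Oscar). State: pen:Grace, mirror:Grace, wallet:Trent, bag:Oscar
Event 7 (give bag: Oscar -> Grace). State: pen:Grace, mirror:Grace, wallet:Trent, bag:Grace
Event 8 (give pen: Grace -> Oscar). State: pen:Oscar, mirror:Grace, wallet:Trent, bag:Grace

Final state: pen:Oscar, mirror:Grace, wallet:Trent, bag:Grace
The bag is held by Grace.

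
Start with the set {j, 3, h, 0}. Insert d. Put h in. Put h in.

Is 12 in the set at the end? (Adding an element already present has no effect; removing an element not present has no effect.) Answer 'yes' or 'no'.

Answer: no

Derivation:
Tracking the set through each operation:
Start: {0, 3, h, j}
Event 1 (add d): added. Set: {0, 3, d, h, j}
Event 2 (add h): already present, no change. Set: {0, 3, d, h, j}
Event 3 (add h): already present, no change. Set: {0, 3, d, h, j}

Final set: {0, 3, d, h, j} (size 5)
12 is NOT in the final set.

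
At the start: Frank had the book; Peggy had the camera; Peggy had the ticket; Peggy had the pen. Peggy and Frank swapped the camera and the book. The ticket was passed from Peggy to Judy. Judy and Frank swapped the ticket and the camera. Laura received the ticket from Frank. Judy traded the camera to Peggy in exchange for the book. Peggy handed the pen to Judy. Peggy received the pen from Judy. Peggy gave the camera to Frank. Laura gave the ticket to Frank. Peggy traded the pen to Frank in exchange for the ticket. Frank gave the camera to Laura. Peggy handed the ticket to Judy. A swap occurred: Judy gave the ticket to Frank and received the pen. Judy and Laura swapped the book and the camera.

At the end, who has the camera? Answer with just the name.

Answer: Judy

Derivation:
Tracking all object holders:
Start: book:Frank, camera:Peggy, ticket:Peggy, pen:Peggy
Event 1 (swap camera<->book: now camera:Frank, book:Peggy). State: book:Peggy, camera:Frank, ticket:Peggy, pen:Peggy
Event 2 (give ticket: Peggy -> Judy). State: book:Peggy, camera:Frank, ticket:Judy, pen:Peggy
Event 3 (swap ticket<->camera: now ticket:Frank, camera:Judy). State: book:Peggy, camera:Judy, ticket:Frank, pen:Peggy
Event 4 (give ticket: Frank -> Laura). State: book:Peggy, camera:Judy, ticket:Laura, pen:Peggy
Event 5 (swap camera<->book: now camera:Peggy, book:Judy). State: book:Judy, camera:Peggy, ticket:Laura, pen:Peggy
Event 6 (give pen: Peggy -> Judy). State: book:Judy, camera:Peggy, ticket:Laura, pen:Judy
Event 7 (give pen: Judy -> Peggy). State: book:Judy, camera:Peggy, ticket:Laura, pen:Peggy
Event 8 (give camera: Peggy -> Frank). State: book:Judy, camera:Frank, ticket:Laura, pen:Peggy
Event 9 (give ticket: Laura -> Frank). State: book:Judy, camera:Frank, ticket:Frank, pen:Peggy
Event 10 (swap pen<->ticket: now pen:Frank, ticket:Peggy). State: book:Judy, camera:Frank, ticket:Peggy, pen:Frank
Event 11 (give camera: Frank -> Laura). State: book:Judy, camera:Laura, ticket:Peggy, pen:Frank
Event 12 (give ticket: Peggy -> Judy). State: book:Judy, camera:Laura, ticket:Judy, pen:Frank
Event 13 (swap ticket<->pen: now ticket:Frank, pen:Judy). State: book:Judy, camera:Laura, ticket:Frank, pen:Judy
Event 14 (swap book<->camera: now book:Laura, camera:Judy). State: book:Laura, camera:Judy, ticket:Frank, pen:Judy

Final state: book:Laura, camera:Judy, ticket:Frank, pen:Judy
The camera is held by Judy.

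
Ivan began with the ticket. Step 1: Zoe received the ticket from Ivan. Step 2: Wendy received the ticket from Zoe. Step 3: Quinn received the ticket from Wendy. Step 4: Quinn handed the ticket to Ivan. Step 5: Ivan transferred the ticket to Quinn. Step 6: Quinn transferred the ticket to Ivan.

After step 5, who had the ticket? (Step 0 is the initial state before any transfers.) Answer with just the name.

Answer: Quinn

Derivation:
Tracking the ticket holder through step 5:
After step 0 (start): Ivan
After step 1: Zoe
After step 2: Wendy
After step 3: Quinn
After step 4: Ivan
After step 5: Quinn

At step 5, the holder is Quinn.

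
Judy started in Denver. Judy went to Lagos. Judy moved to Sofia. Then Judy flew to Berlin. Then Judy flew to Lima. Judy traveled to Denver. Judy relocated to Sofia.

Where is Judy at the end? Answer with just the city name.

Tracking Judy's location:
Start: Judy is in Denver.
After move 1: Denver -> Lagos. Judy is in Lagos.
After move 2: Lagos -> Sofia. Judy is in Sofia.
After move 3: Sofia -> Berlin. Judy is in Berlin.
After move 4: Berlin -> Lima. Judy is in Lima.
After move 5: Lima -> Denver. Judy is in Denver.
After move 6: Denver -> Sofia. Judy is in Sofia.

Answer: Sofia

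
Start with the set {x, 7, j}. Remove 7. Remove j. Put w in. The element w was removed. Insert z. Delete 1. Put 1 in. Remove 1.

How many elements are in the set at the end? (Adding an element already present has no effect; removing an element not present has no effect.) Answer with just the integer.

Tracking the set through each operation:
Start: {7, j, x}
Event 1 (remove 7): removed. Set: {j, x}
Event 2 (remove j): removed. Set: {x}
Event 3 (add w): added. Set: {w, x}
Event 4 (remove w): removed. Set: {x}
Event 5 (add z): added. Set: {x, z}
Event 6 (remove 1): not present, no change. Set: {x, z}
Event 7 (add 1): added. Set: {1, x, z}
Event 8 (remove 1): removed. Set: {x, z}

Final set: {x, z} (size 2)

Answer: 2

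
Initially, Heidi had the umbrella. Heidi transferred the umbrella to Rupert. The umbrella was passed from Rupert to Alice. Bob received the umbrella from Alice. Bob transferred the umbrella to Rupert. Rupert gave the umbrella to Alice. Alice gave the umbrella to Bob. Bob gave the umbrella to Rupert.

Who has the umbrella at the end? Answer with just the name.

Tracking the umbrella through each event:
Start: Heidi has the umbrella.
After event 1: Rupert has the umbrella.
After event 2: Alice has the umbrella.
After event 3: Bob has the umbrella.
After event 4: Rupert has the umbrella.
After event 5: Alice has the umbrella.
After event 6: Bob has the umbrella.
After event 7: Rupert has the umbrella.

Answer: Rupert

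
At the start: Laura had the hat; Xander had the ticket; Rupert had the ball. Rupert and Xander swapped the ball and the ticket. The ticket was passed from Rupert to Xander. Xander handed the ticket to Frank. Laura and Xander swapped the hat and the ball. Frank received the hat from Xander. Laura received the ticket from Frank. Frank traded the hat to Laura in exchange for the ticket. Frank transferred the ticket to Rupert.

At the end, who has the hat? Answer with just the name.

Tracking all object holders:
Start: hat:Laura, ticket:Xander, ball:Rupert
Event 1 (swap ball<->ticket: now ball:Xander, ticket:Rupert). State: hat:Laura, ticket:Rupert, ball:Xander
Event 2 (give ticket: Rupert -> Xander). State: hat:Laura, ticket:Xander, ball:Xander
Event 3 (give ticket: Xander -> Frank). State: hat:Laura, ticket:Frank, ball:Xander
Event 4 (swap hat<->ball: now hat:Xander, ball:Laura). State: hat:Xander, ticket:Frank, ball:Laura
Event 5 (give hat: Xander -> Frank). State: hat:Frank, ticket:Frank, ball:Laura
Event 6 (give ticket: Frank -> Laura). State: hat:Frank, ticket:Laura, ball:Laura
Event 7 (swap hat<->ticket: now hat:Laura, ticket:Frank). State: hat:Laura, ticket:Frank, ball:Laura
Event 8 (give ticket: Frank -> Rupert). State: hat:Laura, ticket:Rupert, ball:Laura

Final state: hat:Laura, ticket:Rupert, ball:Laura
The hat is held by Laura.

Answer: Laura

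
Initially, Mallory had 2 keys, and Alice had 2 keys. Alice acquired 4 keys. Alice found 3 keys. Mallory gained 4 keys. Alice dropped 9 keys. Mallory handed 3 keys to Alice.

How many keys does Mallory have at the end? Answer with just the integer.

Tracking counts step by step:
Start: Mallory=2, Alice=2
Event 1 (Alice +4): Alice: 2 -> 6. State: Mallory=2, Alice=6
Event 2 (Alice +3): Alice: 6 -> 9. State: Mallory=2, Alice=9
Event 3 (Mallory +4): Mallory: 2 -> 6. State: Mallory=6, Alice=9
Event 4 (Alice -9): Alice: 9 -> 0. State: Mallory=6, Alice=0
Event 5 (Mallory -> Alice, 3): Mallory: 6 -> 3, Alice: 0 -> 3. State: Mallory=3, Alice=3

Mallory's final count: 3

Answer: 3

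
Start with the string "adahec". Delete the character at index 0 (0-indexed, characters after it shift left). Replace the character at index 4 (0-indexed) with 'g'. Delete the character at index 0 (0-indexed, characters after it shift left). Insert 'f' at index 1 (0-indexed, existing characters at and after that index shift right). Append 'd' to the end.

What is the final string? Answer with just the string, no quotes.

Applying each edit step by step:
Start: "adahec"
Op 1 (delete idx 0 = 'a'): "adahec" -> "dahec"
Op 2 (replace idx 4: 'c' -> 'g'): "dahec" -> "daheg"
Op 3 (delete idx 0 = 'd'): "daheg" -> "aheg"
Op 4 (insert 'f' at idx 1): "aheg" -> "afheg"
Op 5 (append 'd'): "afheg" -> "afhegd"

Answer: afhegd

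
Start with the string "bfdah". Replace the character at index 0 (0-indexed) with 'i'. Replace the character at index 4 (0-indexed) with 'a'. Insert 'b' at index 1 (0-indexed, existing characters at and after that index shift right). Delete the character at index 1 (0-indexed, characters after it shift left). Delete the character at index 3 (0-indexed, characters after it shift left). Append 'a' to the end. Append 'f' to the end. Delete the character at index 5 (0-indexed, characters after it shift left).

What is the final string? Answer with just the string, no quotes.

Answer: ifdaa

Derivation:
Applying each edit step by step:
Start: "bfdah"
Op 1 (replace idx 0: 'b' -> 'i'): "bfdah" -> "ifdah"
Op 2 (replace idx 4: 'h' -> 'a'): "ifdah" -> "ifdaa"
Op 3 (insert 'b' at idx 1): "ifdaa" -> "ibfdaa"
Op 4 (delete idx 1 = 'b'): "ibfdaa" -> "ifdaa"
Op 5 (delete idx 3 = 'a'): "ifdaa" -> "ifda"
Op 6 (append 'a'): "ifda" -> "ifdaa"
Op 7 (append 'f'): "ifdaa" -> "ifdaaf"
Op 8 (delete idx 5 = 'f'): "ifdaaf" -> "ifdaa"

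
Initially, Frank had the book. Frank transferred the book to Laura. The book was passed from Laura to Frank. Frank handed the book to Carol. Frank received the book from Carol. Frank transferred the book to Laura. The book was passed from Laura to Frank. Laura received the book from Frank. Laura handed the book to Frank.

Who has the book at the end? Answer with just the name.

Tracking the book through each event:
Start: Frank has the book.
After event 1: Laura has the book.
After event 2: Frank has the book.
After event 3: Carol has the book.
After event 4: Frank has the book.
After event 5: Laura has the book.
After event 6: Frank has the book.
After event 7: Laura has the book.
After event 8: Frank has the book.

Answer: Frank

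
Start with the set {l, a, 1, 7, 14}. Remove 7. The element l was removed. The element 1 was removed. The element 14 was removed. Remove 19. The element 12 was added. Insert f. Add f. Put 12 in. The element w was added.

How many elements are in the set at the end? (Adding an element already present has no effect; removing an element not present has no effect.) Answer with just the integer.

Tracking the set through each operation:
Start: {1, 14, 7, a, l}
Event 1 (remove 7): removed. Set: {1, 14, a, l}
Event 2 (remove l): removed. Set: {1, 14, a}
Event 3 (remove 1): removed. Set: {14, a}
Event 4 (remove 14): removed. Set: {a}
Event 5 (remove 19): not present, no change. Set: {a}
Event 6 (add 12): added. Set: {12, a}
Event 7 (add f): added. Set: {12, a, f}
Event 8 (add f): already present, no change. Set: {12, a, f}
Event 9 (add 12): already present, no change. Set: {12, a, f}
Event 10 (add w): added. Set: {12, a, f, w}

Final set: {12, a, f, w} (size 4)

Answer: 4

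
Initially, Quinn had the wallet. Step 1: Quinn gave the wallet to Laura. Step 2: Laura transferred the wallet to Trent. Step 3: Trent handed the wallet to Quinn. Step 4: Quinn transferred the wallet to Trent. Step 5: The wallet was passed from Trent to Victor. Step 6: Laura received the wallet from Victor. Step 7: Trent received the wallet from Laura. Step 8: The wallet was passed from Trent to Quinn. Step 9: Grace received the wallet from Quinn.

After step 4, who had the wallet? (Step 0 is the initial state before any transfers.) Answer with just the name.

Tracking the wallet holder through step 4:
After step 0 (start): Quinn
After step 1: Laura
After step 2: Trent
After step 3: Quinn
After step 4: Trent

At step 4, the holder is Trent.

Answer: Trent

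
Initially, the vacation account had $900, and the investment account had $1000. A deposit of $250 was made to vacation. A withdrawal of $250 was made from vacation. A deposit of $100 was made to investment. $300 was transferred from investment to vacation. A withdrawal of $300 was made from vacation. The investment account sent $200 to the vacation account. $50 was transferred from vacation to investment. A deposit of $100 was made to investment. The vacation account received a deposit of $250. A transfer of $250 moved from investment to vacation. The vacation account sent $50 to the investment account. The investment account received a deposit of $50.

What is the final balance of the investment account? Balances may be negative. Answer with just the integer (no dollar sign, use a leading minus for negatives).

Tracking account balances step by step:
Start: vacation=900, investment=1000
Event 1 (deposit 250 to vacation): vacation: 900 + 250 = 1150. Balances: vacation=1150, investment=1000
Event 2 (withdraw 250 from vacation): vacation: 1150 - 250 = 900. Balances: vacation=900, investment=1000
Event 3 (deposit 100 to investment): investment: 1000 + 100 = 1100. Balances: vacation=900, investment=1100
Event 4 (transfer 300 investment -> vacation): investment: 1100 - 300 = 800, vacation: 900 + 300 = 1200. Balances: vacation=1200, investment=800
Event 5 (withdraw 300 from vacation): vacation: 1200 - 300 = 900. Balances: vacation=900, investment=800
Event 6 (transfer 200 investment -> vacation): investment: 800 - 200 = 600, vacation: 900 + 200 = 1100. Balances: vacation=1100, investment=600
Event 7 (transfer 50 vacation -> investment): vacation: 1100 - 50 = 1050, investment: 600 + 50 = 650. Balances: vacation=1050, investment=650
Event 8 (deposit 100 to investment): investment: 650 + 100 = 750. Balances: vacation=1050, investment=750
Event 9 (deposit 250 to vacation): vacation: 1050 + 250 = 1300. Balances: vacation=1300, investment=750
Event 10 (transfer 250 investment -> vacation): investment: 750 - 250 = 500, vacation: 1300 + 250 = 1550. Balances: vacation=1550, investment=500
Event 11 (transfer 50 vacation -> investment): vacation: 1550 - 50 = 1500, investment: 500 + 50 = 550. Balances: vacation=1500, investment=550
Event 12 (deposit 50 to investment): investment: 550 + 50 = 600. Balances: vacation=1500, investment=600

Final balance of investment: 600

Answer: 600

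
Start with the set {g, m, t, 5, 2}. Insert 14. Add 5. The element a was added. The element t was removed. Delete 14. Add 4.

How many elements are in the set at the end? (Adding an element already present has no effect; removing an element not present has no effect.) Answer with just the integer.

Answer: 6

Derivation:
Tracking the set through each operation:
Start: {2, 5, g, m, t}
Event 1 (add 14): added. Set: {14, 2, 5, g, m, t}
Event 2 (add 5): already present, no change. Set: {14, 2, 5, g, m, t}
Event 3 (add a): added. Set: {14, 2, 5, a, g, m, t}
Event 4 (remove t): removed. Set: {14, 2, 5, a, g, m}
Event 5 (remove 14): removed. Set: {2, 5, a, g, m}
Event 6 (add 4): added. Set: {2, 4, 5, a, g, m}

Final set: {2, 4, 5, a, g, m} (size 6)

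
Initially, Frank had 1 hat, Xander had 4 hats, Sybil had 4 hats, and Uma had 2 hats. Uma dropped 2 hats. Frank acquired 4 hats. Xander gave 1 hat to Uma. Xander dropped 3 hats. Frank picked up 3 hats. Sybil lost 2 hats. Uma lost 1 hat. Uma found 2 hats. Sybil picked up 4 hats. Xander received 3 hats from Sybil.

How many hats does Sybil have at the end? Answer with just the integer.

Tracking counts step by step:
Start: Frank=1, Xander=4, Sybil=4, Uma=2
Event 1 (Uma -2): Uma: 2 -> 0. State: Frank=1, Xander=4, Sybil=4, Uma=0
Event 2 (Frank +4): Frank: 1 -> 5. State: Frank=5, Xander=4, Sybil=4, Uma=0
Event 3 (Xander -> Uma, 1): Xander: 4 -> 3, Uma: 0 -> 1. State: Frank=5, Xander=3, Sybil=4, Uma=1
Event 4 (Xander -3): Xander: 3 -> 0. State: Frank=5, Xander=0, Sybil=4, Uma=1
Event 5 (Frank +3): Frank: 5 -> 8. State: Frank=8, Xander=0, Sybil=4, Uma=1
Event 6 (Sybil -2): Sybil: 4 -> 2. State: Frank=8, Xander=0, Sybil=2, Uma=1
Event 7 (Uma -1): Uma: 1 -> 0. State: Frank=8, Xander=0, Sybil=2, Uma=0
Event 8 (Uma +2): Uma: 0 -> 2. State: Frank=8, Xander=0, Sybil=2, Uma=2
Event 9 (Sybil +4): Sybil: 2 -> 6. State: Frank=8, Xander=0, Sybil=6, Uma=2
Event 10 (Sybil -> Xander, 3): Sybil: 6 -> 3, Xander: 0 -> 3. State: Frank=8, Xander=3, Sybil=3, Uma=2

Sybil's final count: 3

Answer: 3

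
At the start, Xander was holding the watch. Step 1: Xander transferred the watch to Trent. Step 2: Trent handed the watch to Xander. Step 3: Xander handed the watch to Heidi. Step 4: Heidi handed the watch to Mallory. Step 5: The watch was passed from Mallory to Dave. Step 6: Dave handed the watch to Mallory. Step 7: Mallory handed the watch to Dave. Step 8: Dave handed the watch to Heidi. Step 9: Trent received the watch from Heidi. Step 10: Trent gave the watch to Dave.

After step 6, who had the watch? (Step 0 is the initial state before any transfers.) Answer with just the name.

Answer: Mallory

Derivation:
Tracking the watch holder through step 6:
After step 0 (start): Xander
After step 1: Trent
After step 2: Xander
After step 3: Heidi
After step 4: Mallory
After step 5: Dave
After step 6: Mallory

At step 6, the holder is Mallory.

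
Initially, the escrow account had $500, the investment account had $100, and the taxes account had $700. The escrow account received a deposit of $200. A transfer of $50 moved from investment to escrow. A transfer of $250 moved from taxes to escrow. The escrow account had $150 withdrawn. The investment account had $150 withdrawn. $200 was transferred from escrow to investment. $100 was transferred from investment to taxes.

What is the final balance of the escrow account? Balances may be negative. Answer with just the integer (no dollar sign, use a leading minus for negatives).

Tracking account balances step by step:
Start: escrow=500, investment=100, taxes=700
Event 1 (deposit 200 to escrow): escrow: 500 + 200 = 700. Balances: escrow=700, investment=100, taxes=700
Event 2 (transfer 50 investment -> escrow): investment: 100 - 50 = 50, escrow: 700 + 50 = 750. Balances: escrow=750, investment=50, taxes=700
Event 3 (transfer 250 taxes -> escrow): taxes: 700 - 250 = 450, escrow: 750 + 250 = 1000. Balances: escrow=1000, investment=50, taxes=450
Event 4 (withdraw 150 from escrow): escrow: 1000 - 150 = 850. Balances: escrow=850, investment=50, taxes=450
Event 5 (withdraw 150 from investment): investment: 50 - 150 = -100. Balances: escrow=850, investment=-100, taxes=450
Event 6 (transfer 200 escrow -> investment): escrow: 850 - 200 = 650, investment: -100 + 200 = 100. Balances: escrow=650, investment=100, taxes=450
Event 7 (transfer 100 investment -> taxes): investment: 100 - 100 = 0, taxes: 450 + 100 = 550. Balances: escrow=650, investment=0, taxes=550

Final balance of escrow: 650

Answer: 650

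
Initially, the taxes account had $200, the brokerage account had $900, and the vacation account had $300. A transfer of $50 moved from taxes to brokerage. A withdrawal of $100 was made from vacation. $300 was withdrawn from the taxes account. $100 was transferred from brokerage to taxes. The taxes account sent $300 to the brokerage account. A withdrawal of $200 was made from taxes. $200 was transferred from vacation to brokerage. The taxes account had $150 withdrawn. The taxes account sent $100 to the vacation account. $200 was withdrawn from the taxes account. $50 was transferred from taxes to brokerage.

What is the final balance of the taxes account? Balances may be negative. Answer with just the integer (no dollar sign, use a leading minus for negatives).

Tracking account balances step by step:
Start: taxes=200, brokerage=900, vacation=300
Event 1 (transfer 50 taxes -> brokerage): taxes: 200 - 50 = 150, brokerage: 900 + 50 = 950. Balances: taxes=150, brokerage=950, vacation=300
Event 2 (withdraw 100 from vacation): vacation: 300 - 100 = 200. Balances: taxes=150, brokerage=950, vacation=200
Event 3 (withdraw 300 from taxes): taxes: 150 - 300 = -150. Balances: taxes=-150, brokerage=950, vacation=200
Event 4 (transfer 100 brokerage -> taxes): brokerage: 950 - 100 = 850, taxes: -150 + 100 = -50. Balances: taxes=-50, brokerage=850, vacation=200
Event 5 (transfer 300 taxes -> brokerage): taxes: -50 - 300 = -350, brokerage: 850 + 300 = 1150. Balances: taxes=-350, brokerage=1150, vacation=200
Event 6 (withdraw 200 from taxes): taxes: -350 - 200 = -550. Balances: taxes=-550, brokerage=1150, vacation=200
Event 7 (transfer 200 vacation -> brokerage): vacation: 200 - 200 = 0, brokerage: 1150 + 200 = 1350. Balances: taxes=-550, brokerage=1350, vacation=0
Event 8 (withdraw 150 from taxes): taxes: -550 - 150 = -700. Balances: taxes=-700, brokerage=1350, vacation=0
Event 9 (transfer 100 taxes -> vacation): taxes: -700 - 100 = -800, vacation: 0 + 100 = 100. Balances: taxes=-800, brokerage=1350, vacation=100
Event 10 (withdraw 200 from taxes): taxes: -800 - 200 = -1000. Balances: taxes=-1000, brokerage=1350, vacation=100
Event 11 (transfer 50 taxes -> brokerage): taxes: -1000 - 50 = -1050, brokerage: 1350 + 50 = 1400. Balances: taxes=-1050, brokerage=1400, vacation=100

Final balance of taxes: -1050

Answer: -1050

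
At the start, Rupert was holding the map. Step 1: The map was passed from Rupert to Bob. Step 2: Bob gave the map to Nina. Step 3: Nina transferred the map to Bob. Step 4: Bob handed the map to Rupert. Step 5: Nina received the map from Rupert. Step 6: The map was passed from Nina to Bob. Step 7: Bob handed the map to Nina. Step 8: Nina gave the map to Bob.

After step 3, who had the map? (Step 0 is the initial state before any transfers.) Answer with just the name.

Answer: Bob

Derivation:
Tracking the map holder through step 3:
After step 0 (start): Rupert
After step 1: Bob
After step 2: Nina
After step 3: Bob

At step 3, the holder is Bob.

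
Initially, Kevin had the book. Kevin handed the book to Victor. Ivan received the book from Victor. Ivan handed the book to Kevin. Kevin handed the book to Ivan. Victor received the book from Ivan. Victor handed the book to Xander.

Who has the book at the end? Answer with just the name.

Answer: Xander

Derivation:
Tracking the book through each event:
Start: Kevin has the book.
After event 1: Victor has the book.
After event 2: Ivan has the book.
After event 3: Kevin has the book.
After event 4: Ivan has the book.
After event 5: Victor has the book.
After event 6: Xander has the book.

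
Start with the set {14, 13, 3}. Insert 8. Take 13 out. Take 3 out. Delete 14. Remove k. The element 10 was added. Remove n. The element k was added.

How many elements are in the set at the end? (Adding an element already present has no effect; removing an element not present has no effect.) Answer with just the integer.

Answer: 3

Derivation:
Tracking the set through each operation:
Start: {13, 14, 3}
Event 1 (add 8): added. Set: {13, 14, 3, 8}
Event 2 (remove 13): removed. Set: {14, 3, 8}
Event 3 (remove 3): removed. Set: {14, 8}
Event 4 (remove 14): removed. Set: {8}
Event 5 (remove k): not present, no change. Set: {8}
Event 6 (add 10): added. Set: {10, 8}
Event 7 (remove n): not present, no change. Set: {10, 8}
Event 8 (add k): added. Set: {10, 8, k}

Final set: {10, 8, k} (size 3)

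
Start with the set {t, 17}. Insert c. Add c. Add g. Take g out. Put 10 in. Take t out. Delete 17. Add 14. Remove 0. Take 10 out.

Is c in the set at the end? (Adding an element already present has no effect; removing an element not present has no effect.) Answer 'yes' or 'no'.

Answer: yes

Derivation:
Tracking the set through each operation:
Start: {17, t}
Event 1 (add c): added. Set: {17, c, t}
Event 2 (add c): already present, no change. Set: {17, c, t}
Event 3 (add g): added. Set: {17, c, g, t}
Event 4 (remove g): removed. Set: {17, c, t}
Event 5 (add 10): added. Set: {10, 17, c, t}
Event 6 (remove t): removed. Set: {10, 17, c}
Event 7 (remove 17): removed. Set: {10, c}
Event 8 (add 14): added. Set: {10, 14, c}
Event 9 (remove 0): not present, no change. Set: {10, 14, c}
Event 10 (remove 10): removed. Set: {14, c}

Final set: {14, c} (size 2)
c is in the final set.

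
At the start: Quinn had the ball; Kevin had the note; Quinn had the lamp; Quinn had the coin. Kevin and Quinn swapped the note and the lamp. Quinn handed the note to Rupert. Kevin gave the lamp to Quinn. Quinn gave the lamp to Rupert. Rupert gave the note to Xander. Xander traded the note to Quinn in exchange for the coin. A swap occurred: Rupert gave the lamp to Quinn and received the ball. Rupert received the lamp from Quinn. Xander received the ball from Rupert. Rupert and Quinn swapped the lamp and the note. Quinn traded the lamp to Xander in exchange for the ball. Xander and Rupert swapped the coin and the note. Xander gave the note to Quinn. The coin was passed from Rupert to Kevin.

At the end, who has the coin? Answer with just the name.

Tracking all object holders:
Start: ball:Quinn, note:Kevin, lamp:Quinn, coin:Quinn
Event 1 (swap note<->lamp: now note:Quinn, lamp:Kevin). State: ball:Quinn, note:Quinn, lamp:Kevin, coin:Quinn
Event 2 (give note: Quinn -> Rupert). State: ball:Quinn, note:Rupert, lamp:Kevin, coin:Quinn
Event 3 (give lamp: Kevin -> Quinn). State: ball:Quinn, note:Rupert, lamp:Quinn, coin:Quinn
Event 4 (give lamp: Quinn -> Rupert). State: ball:Quinn, note:Rupert, lamp:Rupert, coin:Quinn
Event 5 (give note: Rupert -> Xander). State: ball:Quinn, note:Xander, lamp:Rupert, coin:Quinn
Event 6 (swap note<->coin: now note:Quinn, coin:Xander). State: ball:Quinn, note:Quinn, lamp:Rupert, coin:Xander
Event 7 (swap lamp<->ball: now lamp:Quinn, ball:Rupert). State: ball:Rupert, note:Quinn, lamp:Quinn, coin:Xander
Event 8 (give lamp: Quinn -> Rupert). State: ball:Rupert, note:Quinn, lamp:Rupert, coin:Xander
Event 9 (give ball: Rupert -> Xander). State: ball:Xander, note:Quinn, lamp:Rupert, coin:Xander
Event 10 (swap lamp<->note: now lamp:Quinn, note:Rupert). State: ball:Xander, note:Rupert, lamp:Quinn, coin:Xander
Event 11 (swap lamp<->ball: now lamp:Xander, ball:Quinn). State: ball:Quinn, note:Rupert, lamp:Xander, coin:Xander
Event 12 (swap coin<->note: now coin:Rupert, note:Xander). State: ball:Quinn, note:Xander, lamp:Xander, coin:Rupert
Event 13 (give note: Xander -> Quinn). State: ball:Quinn, note:Quinn, lamp:Xander, coin:Rupert
Event 14 (give coin: Rupert -> Kevin). State: ball:Quinn, note:Quinn, lamp:Xander, coin:Kevin

Final state: ball:Quinn, note:Quinn, lamp:Xander, coin:Kevin
The coin is held by Kevin.

Answer: Kevin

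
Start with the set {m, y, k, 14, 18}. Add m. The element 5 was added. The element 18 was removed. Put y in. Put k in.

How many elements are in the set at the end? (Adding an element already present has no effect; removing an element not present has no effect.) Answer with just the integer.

Answer: 5

Derivation:
Tracking the set through each operation:
Start: {14, 18, k, m, y}
Event 1 (add m): already present, no change. Set: {14, 18, k, m, y}
Event 2 (add 5): added. Set: {14, 18, 5, k, m, y}
Event 3 (remove 18): removed. Set: {14, 5, k, m, y}
Event 4 (add y): already present, no change. Set: {14, 5, k, m, y}
Event 5 (add k): already present, no change. Set: {14, 5, k, m, y}

Final set: {14, 5, k, m, y} (size 5)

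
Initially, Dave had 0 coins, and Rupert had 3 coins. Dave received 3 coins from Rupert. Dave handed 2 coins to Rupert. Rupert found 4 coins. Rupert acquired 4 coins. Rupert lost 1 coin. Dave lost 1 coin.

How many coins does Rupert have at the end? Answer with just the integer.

Answer: 9

Derivation:
Tracking counts step by step:
Start: Dave=0, Rupert=3
Event 1 (Rupert -> Dave, 3): Rupert: 3 -> 0, Dave: 0 -> 3. State: Dave=3, Rupert=0
Event 2 (Dave -> Rupert, 2): Dave: 3 -> 1, Rupert: 0 -> 2. State: Dave=1, Rupert=2
Event 3 (Rupert +4): Rupert: 2 -> 6. State: Dave=1, Rupert=6
Event 4 (Rupert +4): Rupert: 6 -> 10. State: Dave=1, Rupert=10
Event 5 (Rupert -1): Rupert: 10 -> 9. State: Dave=1, Rupert=9
Event 6 (Dave -1): Dave: 1 -> 0. State: Dave=0, Rupert=9

Rupert's final count: 9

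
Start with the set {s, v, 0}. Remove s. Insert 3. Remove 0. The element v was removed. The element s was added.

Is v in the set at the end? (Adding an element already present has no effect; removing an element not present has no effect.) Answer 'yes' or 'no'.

Tracking the set through each operation:
Start: {0, s, v}
Event 1 (remove s): removed. Set: {0, v}
Event 2 (add 3): added. Set: {0, 3, v}
Event 3 (remove 0): removed. Set: {3, v}
Event 4 (remove v): removed. Set: {3}
Event 5 (add s): added. Set: {3, s}

Final set: {3, s} (size 2)
v is NOT in the final set.

Answer: no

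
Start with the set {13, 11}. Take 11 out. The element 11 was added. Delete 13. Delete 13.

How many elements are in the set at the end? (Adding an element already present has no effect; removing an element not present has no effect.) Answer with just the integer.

Tracking the set through each operation:
Start: {11, 13}
Event 1 (remove 11): removed. Set: {13}
Event 2 (add 11): added. Set: {11, 13}
Event 3 (remove 13): removed. Set: {11}
Event 4 (remove 13): not present, no change. Set: {11}

Final set: {11} (size 1)

Answer: 1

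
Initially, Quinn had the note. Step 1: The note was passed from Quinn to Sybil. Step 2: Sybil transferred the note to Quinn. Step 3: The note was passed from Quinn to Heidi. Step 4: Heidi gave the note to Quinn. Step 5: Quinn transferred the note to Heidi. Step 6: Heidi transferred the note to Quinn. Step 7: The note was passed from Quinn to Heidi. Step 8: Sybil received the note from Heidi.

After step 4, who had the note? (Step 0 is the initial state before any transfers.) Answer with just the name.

Tracking the note holder through step 4:
After step 0 (start): Quinn
After step 1: Sybil
After step 2: Quinn
After step 3: Heidi
After step 4: Quinn

At step 4, the holder is Quinn.

Answer: Quinn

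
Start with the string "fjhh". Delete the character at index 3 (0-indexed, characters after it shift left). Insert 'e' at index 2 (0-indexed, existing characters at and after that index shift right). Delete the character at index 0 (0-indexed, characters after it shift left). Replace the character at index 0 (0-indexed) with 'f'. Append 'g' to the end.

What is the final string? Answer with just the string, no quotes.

Answer: fehg

Derivation:
Applying each edit step by step:
Start: "fjhh"
Op 1 (delete idx 3 = 'h'): "fjhh" -> "fjh"
Op 2 (insert 'e' at idx 2): "fjh" -> "fjeh"
Op 3 (delete idx 0 = 'f'): "fjeh" -> "jeh"
Op 4 (replace idx 0: 'j' -> 'f'): "jeh" -> "feh"
Op 5 (append 'g'): "feh" -> "fehg"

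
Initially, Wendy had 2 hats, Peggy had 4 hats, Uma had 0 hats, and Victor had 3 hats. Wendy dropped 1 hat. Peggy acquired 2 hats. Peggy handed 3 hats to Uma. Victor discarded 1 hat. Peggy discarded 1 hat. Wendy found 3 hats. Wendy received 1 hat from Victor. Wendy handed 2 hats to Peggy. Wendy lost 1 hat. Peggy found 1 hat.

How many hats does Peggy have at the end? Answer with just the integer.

Answer: 5

Derivation:
Tracking counts step by step:
Start: Wendy=2, Peggy=4, Uma=0, Victor=3
Event 1 (Wendy -1): Wendy: 2 -> 1. State: Wendy=1, Peggy=4, Uma=0, Victor=3
Event 2 (Peggy +2): Peggy: 4 -> 6. State: Wendy=1, Peggy=6, Uma=0, Victor=3
Event 3 (Peggy -> Uma, 3): Peggy: 6 -> 3, Uma: 0 -> 3. State: Wendy=1, Peggy=3, Uma=3, Victor=3
Event 4 (Victor -1): Victor: 3 -> 2. State: Wendy=1, Peggy=3, Uma=3, Victor=2
Event 5 (Peggy -1): Peggy: 3 -> 2. State: Wendy=1, Peggy=2, Uma=3, Victor=2
Event 6 (Wendy +3): Wendy: 1 -> 4. State: Wendy=4, Peggy=2, Uma=3, Victor=2
Event 7 (Victor -> Wendy, 1): Victor: 2 -> 1, Wendy: 4 -> 5. State: Wendy=5, Peggy=2, Uma=3, Victor=1
Event 8 (Wendy -> Peggy, 2): Wendy: 5 -> 3, Peggy: 2 -> 4. State: Wendy=3, Peggy=4, Uma=3, Victor=1
Event 9 (Wendy -1): Wendy: 3 -> 2. State: Wendy=2, Peggy=4, Uma=3, Victor=1
Event 10 (Peggy +1): Peggy: 4 -> 5. State: Wendy=2, Peggy=5, Uma=3, Victor=1

Peggy's final count: 5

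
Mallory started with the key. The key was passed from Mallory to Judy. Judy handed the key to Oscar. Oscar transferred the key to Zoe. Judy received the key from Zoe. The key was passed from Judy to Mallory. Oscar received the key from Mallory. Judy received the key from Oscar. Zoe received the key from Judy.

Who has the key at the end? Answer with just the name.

Tracking the key through each event:
Start: Mallory has the key.
After event 1: Judy has the key.
After event 2: Oscar has the key.
After event 3: Zoe has the key.
After event 4: Judy has the key.
After event 5: Mallory has the key.
After event 6: Oscar has the key.
After event 7: Judy has the key.
After event 8: Zoe has the key.

Answer: Zoe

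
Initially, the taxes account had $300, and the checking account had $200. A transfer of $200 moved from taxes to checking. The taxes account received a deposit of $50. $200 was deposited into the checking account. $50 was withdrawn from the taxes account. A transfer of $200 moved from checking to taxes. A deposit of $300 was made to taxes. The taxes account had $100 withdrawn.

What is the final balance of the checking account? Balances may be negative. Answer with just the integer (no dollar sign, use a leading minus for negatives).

Answer: 400

Derivation:
Tracking account balances step by step:
Start: taxes=300, checking=200
Event 1 (transfer 200 taxes -> checking): taxes: 300 - 200 = 100, checking: 200 + 200 = 400. Balances: taxes=100, checking=400
Event 2 (deposit 50 to taxes): taxes: 100 + 50 = 150. Balances: taxes=150, checking=400
Event 3 (deposit 200 to checking): checking: 400 + 200 = 600. Balances: taxes=150, checking=600
Event 4 (withdraw 50 from taxes): taxes: 150 - 50 = 100. Balances: taxes=100, checking=600
Event 5 (transfer 200 checking -> taxes): checking: 600 - 200 = 400, taxes: 100 + 200 = 300. Balances: taxes=300, checking=400
Event 6 (deposit 300 to taxes): taxes: 300 + 300 = 600. Balances: taxes=600, checking=400
Event 7 (withdraw 100 from taxes): taxes: 600 - 100 = 500. Balances: taxes=500, checking=400

Final balance of checking: 400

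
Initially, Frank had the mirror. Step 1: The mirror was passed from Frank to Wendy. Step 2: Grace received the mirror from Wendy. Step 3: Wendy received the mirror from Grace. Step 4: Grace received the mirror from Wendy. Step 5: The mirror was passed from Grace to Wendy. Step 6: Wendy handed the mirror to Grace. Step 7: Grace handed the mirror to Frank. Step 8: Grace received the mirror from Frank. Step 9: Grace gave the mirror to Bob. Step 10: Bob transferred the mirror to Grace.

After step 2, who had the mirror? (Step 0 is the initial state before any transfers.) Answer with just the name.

Answer: Grace

Derivation:
Tracking the mirror holder through step 2:
After step 0 (start): Frank
After step 1: Wendy
After step 2: Grace

At step 2, the holder is Grace.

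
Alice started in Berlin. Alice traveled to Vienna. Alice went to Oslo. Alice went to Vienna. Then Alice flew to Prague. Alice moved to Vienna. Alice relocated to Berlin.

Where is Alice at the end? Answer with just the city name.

Tracking Alice's location:
Start: Alice is in Berlin.
After move 1: Berlin -> Vienna. Alice is in Vienna.
After move 2: Vienna -> Oslo. Alice is in Oslo.
After move 3: Oslo -> Vienna. Alice is in Vienna.
After move 4: Vienna -> Prague. Alice is in Prague.
After move 5: Prague -> Vienna. Alice is in Vienna.
After move 6: Vienna -> Berlin. Alice is in Berlin.

Answer: Berlin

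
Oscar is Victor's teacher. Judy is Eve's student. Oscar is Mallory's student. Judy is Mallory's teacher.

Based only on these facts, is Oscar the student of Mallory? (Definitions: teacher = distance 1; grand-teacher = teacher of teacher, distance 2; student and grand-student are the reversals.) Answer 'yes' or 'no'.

Answer: yes

Derivation:
Reconstructing the teacher chain from the given facts:
  Eve -> Judy -> Mallory -> Oscar -> Victor
(each arrow means 'teacher of the next')
Positions in the chain (0 = top):
  position of Eve: 0
  position of Judy: 1
  position of Mallory: 2
  position of Oscar: 3
  position of Victor: 4

Oscar is at position 3, Mallory is at position 2; signed distance (j - i) = -1.
'student' requires j - i = -1. Actual distance is -1, so the relation HOLDS.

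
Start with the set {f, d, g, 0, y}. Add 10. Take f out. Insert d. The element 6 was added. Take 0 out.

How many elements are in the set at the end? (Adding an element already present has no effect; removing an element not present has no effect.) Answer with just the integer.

Tracking the set through each operation:
Start: {0, d, f, g, y}
Event 1 (add 10): added. Set: {0, 10, d, f, g, y}
Event 2 (remove f): removed. Set: {0, 10, d, g, y}
Event 3 (add d): already present, no change. Set: {0, 10, d, g, y}
Event 4 (add 6): added. Set: {0, 10, 6, d, g, y}
Event 5 (remove 0): removed. Set: {10, 6, d, g, y}

Final set: {10, 6, d, g, y} (size 5)

Answer: 5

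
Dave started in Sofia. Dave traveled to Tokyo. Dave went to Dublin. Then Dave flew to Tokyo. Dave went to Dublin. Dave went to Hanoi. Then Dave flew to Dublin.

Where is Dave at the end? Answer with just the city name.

Answer: Dublin

Derivation:
Tracking Dave's location:
Start: Dave is in Sofia.
After move 1: Sofia -> Tokyo. Dave is in Tokyo.
After move 2: Tokyo -> Dublin. Dave is in Dublin.
After move 3: Dublin -> Tokyo. Dave is in Tokyo.
After move 4: Tokyo -> Dublin. Dave is in Dublin.
After move 5: Dublin -> Hanoi. Dave is in Hanoi.
After move 6: Hanoi -> Dublin. Dave is in Dublin.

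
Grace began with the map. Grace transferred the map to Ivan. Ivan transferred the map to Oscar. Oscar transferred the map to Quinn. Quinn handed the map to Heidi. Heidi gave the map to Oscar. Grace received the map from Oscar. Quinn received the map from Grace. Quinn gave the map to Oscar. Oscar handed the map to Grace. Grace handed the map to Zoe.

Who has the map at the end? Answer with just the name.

Tracking the map through each event:
Start: Grace has the map.
After event 1: Ivan has the map.
After event 2: Oscar has the map.
After event 3: Quinn has the map.
After event 4: Heidi has the map.
After event 5: Oscar has the map.
After event 6: Grace has the map.
After event 7: Quinn has the map.
After event 8: Oscar has the map.
After event 9: Grace has the map.
After event 10: Zoe has the map.

Answer: Zoe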